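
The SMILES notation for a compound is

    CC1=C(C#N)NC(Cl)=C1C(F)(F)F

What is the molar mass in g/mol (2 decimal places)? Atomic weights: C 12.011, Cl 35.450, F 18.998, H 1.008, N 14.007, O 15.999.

First, the molecular formula is C7H4ClF3N2 (counting implicit H from valence).
  C: 7 × 12.011 = 84.077
  Cl: 1 × 35.450 = 35.450
  F: 3 × 18.998 = 56.994
  H: 4 × 1.008 = 4.032
  N: 2 × 14.007 = 28.014
Sum: 7×12.011 + 1×35.450 + 3×18.998 + 4×1.008 + 2×14.007 = 208.567 → 208.57 g/mol.

208.57 g/mol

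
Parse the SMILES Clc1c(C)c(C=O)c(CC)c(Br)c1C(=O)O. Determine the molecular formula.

C11H10BrClO3

Walk through each heavy atom and fill implicit hydrogens from standard valence (C 4, N 3, O 2, S 2, halogen 1); for lowercase aromatic atoms, an aromatic c carries 1 H when it has two neighbours and 0 H with three, and aromatic n carries 0 H:
  atom 1: Cl (halogen, monovalent) → 0 H
  atom 2: aromatic c, 3 neighbours → 0 H
  atom 3: aromatic c, 3 neighbours → 0 H
  atom 4: C, bond orders sum to 1 (valence 4) → 3 H
  atom 5: aromatic c, 3 neighbours → 0 H
  atom 6: C, bond orders sum to 3 (valence 4) → 1 H
  atom 7: O, bond orders sum to 2 (valence 2) → 0 H
  atom 8: aromatic c, 3 neighbours → 0 H
  atom 9: C, bond orders sum to 2 (valence 4) → 2 H
  atom 10: C, bond orders sum to 1 (valence 4) → 3 H
  atom 11: aromatic c, 3 neighbours → 0 H
  atom 12: Br (halogen, monovalent) → 0 H
  atom 13: aromatic c, 3 neighbours → 0 H
  atom 14: C, bond orders sum to 4 (valence 4) → 0 H
  atom 15: O, bond orders sum to 2 (valence 2) → 0 H
  atom 16: O, bond orders sum to 1 (valence 2) → 1 H
Totals → C:11, H:10, Br:1, Cl:1, O:3.
In Hill order: C11H10BrClO3.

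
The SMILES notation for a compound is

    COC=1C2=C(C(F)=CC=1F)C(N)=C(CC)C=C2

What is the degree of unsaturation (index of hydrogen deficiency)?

7

Degree of unsaturation = (number of rings) + (number of π bonds).
Ring closures in the SMILES: 2.
π bonds: 5 double bonds (each 1 DoU) → 5 DoU from unsaturation.
Total DoU = 2 + 5 = 7.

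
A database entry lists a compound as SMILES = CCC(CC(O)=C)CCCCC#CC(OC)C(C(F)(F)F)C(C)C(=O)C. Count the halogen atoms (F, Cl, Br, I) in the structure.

3

Halogen atoms appear at heavy-atom positions 19, 20, 21 (3×F).
Other groups present: 1 alkene, 1 alkyne, 1 ether, 1 hydroxyl, 1 ketone.
Halogen count: 3.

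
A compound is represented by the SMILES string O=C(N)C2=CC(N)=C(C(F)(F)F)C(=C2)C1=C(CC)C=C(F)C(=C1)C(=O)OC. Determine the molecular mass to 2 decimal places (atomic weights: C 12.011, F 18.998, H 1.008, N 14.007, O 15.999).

384.33 g/mol

First, the molecular formula is C18H16F4N2O3 (counting implicit H from valence).
  C: 18 × 12.011 = 216.198
  F: 4 × 18.998 = 75.992
  H: 16 × 1.008 = 16.128
  N: 2 × 14.007 = 28.014
  O: 3 × 15.999 = 47.997
Sum: 18×12.011 + 4×18.998 + 16×1.008 + 2×14.007 + 3×15.999 = 384.329 → 384.33 g/mol.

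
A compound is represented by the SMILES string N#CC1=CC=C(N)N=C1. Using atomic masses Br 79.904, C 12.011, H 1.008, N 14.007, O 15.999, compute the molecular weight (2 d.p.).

First, the molecular formula is C6H5N3 (counting implicit H from valence).
  C: 6 × 12.011 = 72.066
  H: 5 × 1.008 = 5.040
  N: 3 × 14.007 = 42.021
Sum: 6×12.011 + 5×1.008 + 3×14.007 = 119.127 → 119.13 g/mol.

119.13 g/mol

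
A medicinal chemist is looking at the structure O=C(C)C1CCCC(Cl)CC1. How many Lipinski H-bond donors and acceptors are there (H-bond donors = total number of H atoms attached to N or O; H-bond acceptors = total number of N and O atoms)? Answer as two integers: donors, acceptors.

0, 1

Donors: find every N or O and count the H atoms it carries.
  atom 1 (O): bond orders sum to 2 → 0 H
Lipinski HBD = 0.
Acceptors: N atoms = 0, O atoms = 1 → HBA = 1.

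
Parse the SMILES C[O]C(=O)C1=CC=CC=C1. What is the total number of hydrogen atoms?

8

Walk through each heavy atom and fill implicit hydrogens from standard valence (C 4, N 3, O 2, S 2, halogen 1):
  atom 1: C, bond orders sum to 1 (valence 4) → 3 H
  atom 2: O with explicit H count 0
  atom 3: C, bond orders sum to 4 (valence 4) → 0 H
  atom 4: O, bond orders sum to 2 (valence 2) → 0 H
  atom 5: C, bond orders sum to 4 (valence 4) → 0 H
  atom 6: C, bond orders sum to 3 (valence 4) → 1 H
  atom 7: C, bond orders sum to 3 (valence 4) → 1 H
  atom 8: C, bond orders sum to 3 (valence 4) → 1 H
  atom 9: C, bond orders sum to 3 (valence 4) → 1 H
  atom 10: C, bond orders sum to 3 (valence 4) → 1 H
Total hydrogens: 8.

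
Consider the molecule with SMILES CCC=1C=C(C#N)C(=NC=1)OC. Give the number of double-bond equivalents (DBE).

6

Molecular formula: C9H10N2O.
DoU = (2C + 2 + N − H − X) / 2, where X is the halogen count and O/S are ignored.
    = (2·9 + 2 + 2 − 10 − 0) / 2 = 12 / 2 = 6.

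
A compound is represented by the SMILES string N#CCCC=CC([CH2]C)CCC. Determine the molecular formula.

Walk through each heavy atom and fill implicit hydrogens from standard valence (C 4, N 3, O 2, S 2, halogen 1):
  atom 1: N, bond orders sum to 3 (valence 3) → 0 H
  atom 2: C, bond orders sum to 4 (valence 4) → 0 H
  atom 3: C, bond orders sum to 2 (valence 4) → 2 H
  atom 4: C, bond orders sum to 2 (valence 4) → 2 H
  atom 5: C, bond orders sum to 3 (valence 4) → 1 H
  atom 6: C, bond orders sum to 3 (valence 4) → 1 H
  atom 7: C, bond orders sum to 3 (valence 4) → 1 H
  atom 8: C with explicit H count 2
  atom 9: C, bond orders sum to 1 (valence 4) → 3 H
  atom 10: C, bond orders sum to 2 (valence 4) → 2 H
  atom 11: C, bond orders sum to 2 (valence 4) → 2 H
  atom 12: C, bond orders sum to 1 (valence 4) → 3 H
Totals → C:11, H:19, N:1.

C11H19N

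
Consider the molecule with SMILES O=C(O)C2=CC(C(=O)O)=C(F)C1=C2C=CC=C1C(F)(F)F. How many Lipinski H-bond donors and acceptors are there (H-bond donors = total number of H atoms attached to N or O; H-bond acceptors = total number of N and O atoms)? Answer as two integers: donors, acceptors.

2, 4

Donors: find every N or O and count the H atoms it carries.
  atom 1 (O): bond orders sum to 2 → 0 H
  atom 3 (O): bond orders sum to 1 → 1 H
  atom 8 (O): bond orders sum to 2 → 0 H
  atom 9 (O): bond orders sum to 1 → 1 H
Lipinski HBD = 2.
Acceptors: N atoms = 0, O atoms = 4 → HBA = 4.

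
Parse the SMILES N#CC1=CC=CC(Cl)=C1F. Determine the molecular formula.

C7H3ClFN

Walk through each heavy atom and fill implicit hydrogens from standard valence (C 4, N 3, O 2, S 2, halogen 1):
  atom 1: N, bond orders sum to 3 (valence 3) → 0 H
  atom 2: C, bond orders sum to 4 (valence 4) → 0 H
  atom 3: C, bond orders sum to 4 (valence 4) → 0 H
  atom 4: C, bond orders sum to 3 (valence 4) → 1 H
  atom 5: C, bond orders sum to 3 (valence 4) → 1 H
  atom 6: C, bond orders sum to 3 (valence 4) → 1 H
  atom 7: C, bond orders sum to 4 (valence 4) → 0 H
  atom 8: Cl (halogen, monovalent) → 0 H
  atom 9: C, bond orders sum to 4 (valence 4) → 0 H
  atom 10: F (halogen, monovalent) → 0 H
Totals → C:7, H:3, Cl:1, F:1, N:1.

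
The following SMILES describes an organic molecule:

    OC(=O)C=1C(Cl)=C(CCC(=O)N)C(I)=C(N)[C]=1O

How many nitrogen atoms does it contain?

Scan the SMILES for N atoms (remember two-letter symbols like Cl and Br are single atoms).
Nitrogen count: 2.

2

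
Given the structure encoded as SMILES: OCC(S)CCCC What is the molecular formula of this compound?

C6H14OS

Walk through each heavy atom and fill implicit hydrogens from standard valence (C 4, N 3, O 2, S 2, halogen 1):
  atom 1: O, bond orders sum to 1 (valence 2) → 1 H
  atom 2: C, bond orders sum to 2 (valence 4) → 2 H
  atom 3: C, bond orders sum to 3 (valence 4) → 1 H
  atom 4: S, bond orders sum to 1 (valence 2) → 1 H
  atom 5: C, bond orders sum to 2 (valence 4) → 2 H
  atom 6: C, bond orders sum to 2 (valence 4) → 2 H
  atom 7: C, bond orders sum to 2 (valence 4) → 2 H
  atom 8: C, bond orders sum to 1 (valence 4) → 3 H
Totals → C:6, H:14, O:1, S:1.
In Hill order: C6H14OS.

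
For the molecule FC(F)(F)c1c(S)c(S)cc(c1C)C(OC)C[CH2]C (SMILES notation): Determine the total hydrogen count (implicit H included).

17

Walk through each heavy atom and fill implicit hydrogens from standard valence (C 4, N 3, O 2, S 2, halogen 1); for lowercase aromatic atoms, an aromatic c carries 1 H when it has two neighbours and 0 H with three, and aromatic n carries 0 H:
  atom 1: F (halogen, monovalent) → 0 H
  atom 2: C, bond orders sum to 4 (valence 4) → 0 H
  atom 3: F (halogen, monovalent) → 0 H
  atom 4: F (halogen, monovalent) → 0 H
  atom 5: aromatic c, 3 neighbours → 0 H
  atom 6: aromatic c, 3 neighbours → 0 H
  atom 7: S, bond orders sum to 1 (valence 2) → 1 H
  atom 8: aromatic c, 3 neighbours → 0 H
  atom 9: S, bond orders sum to 1 (valence 2) → 1 H
  atom 10: aromatic c, 2 neighbours → 1 H
  atom 11: aromatic c, 3 neighbours → 0 H
  atom 12: aromatic c, 3 neighbours → 0 H
  atom 13: C, bond orders sum to 1 (valence 4) → 3 H
  atom 14: C, bond orders sum to 3 (valence 4) → 1 H
  atom 15: O, bond orders sum to 2 (valence 2) → 0 H
  atom 16: C, bond orders sum to 1 (valence 4) → 3 H
  atom 17: C, bond orders sum to 2 (valence 4) → 2 H
  atom 18: C with explicit H count 2
  atom 19: C, bond orders sum to 1 (valence 4) → 3 H
Total hydrogens: 17.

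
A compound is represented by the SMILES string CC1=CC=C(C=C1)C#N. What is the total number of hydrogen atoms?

7

Walk through each heavy atom and fill implicit hydrogens from standard valence (C 4, N 3, O 2, S 2, halogen 1):
  atom 1: C, bond orders sum to 1 (valence 4) → 3 H
  atom 2: C, bond orders sum to 4 (valence 4) → 0 H
  atom 3: C, bond orders sum to 3 (valence 4) → 1 H
  atom 4: C, bond orders sum to 3 (valence 4) → 1 H
  atom 5: C, bond orders sum to 4 (valence 4) → 0 H
  atom 6: C, bond orders sum to 3 (valence 4) → 1 H
  atom 7: C, bond orders sum to 3 (valence 4) → 1 H
  atom 8: C, bond orders sum to 4 (valence 4) → 0 H
  atom 9: N, bond orders sum to 3 (valence 3) → 0 H
Total hydrogens: 7.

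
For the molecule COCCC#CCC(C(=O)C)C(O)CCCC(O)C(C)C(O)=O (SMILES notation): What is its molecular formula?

Walk through each heavy atom and fill implicit hydrogens from standard valence (C 4, N 3, O 2, S 2, halogen 1):
  atom 1: C, bond orders sum to 1 (valence 4) → 3 H
  atom 2: O, bond orders sum to 2 (valence 2) → 0 H
  atom 3: C, bond orders sum to 2 (valence 4) → 2 H
  atom 4: C, bond orders sum to 2 (valence 4) → 2 H
  atom 5: C, bond orders sum to 4 (valence 4) → 0 H
  atom 6: C, bond orders sum to 4 (valence 4) → 0 H
  atom 7: C, bond orders sum to 2 (valence 4) → 2 H
  atom 8: C, bond orders sum to 3 (valence 4) → 1 H
  atom 9: C, bond orders sum to 4 (valence 4) → 0 H
  atom 10: O, bond orders sum to 2 (valence 2) → 0 H
  atom 11: C, bond orders sum to 1 (valence 4) → 3 H
  atom 12: C, bond orders sum to 3 (valence 4) → 1 H
  atom 13: O, bond orders sum to 1 (valence 2) → 1 H
  atom 14: C, bond orders sum to 2 (valence 4) → 2 H
  atom 15: C, bond orders sum to 2 (valence 4) → 2 H
  atom 16: C, bond orders sum to 2 (valence 4) → 2 H
  atom 17: C, bond orders sum to 3 (valence 4) → 1 H
  atom 18: O, bond orders sum to 1 (valence 2) → 1 H
  atom 19: C, bond orders sum to 3 (valence 4) → 1 H
  atom 20: C, bond orders sum to 1 (valence 4) → 3 H
  atom 21: C, bond orders sum to 4 (valence 4) → 0 H
  atom 22: O, bond orders sum to 1 (valence 2) → 1 H
  atom 23: O, bond orders sum to 2 (valence 2) → 0 H
Totals → C:17, H:28, O:6.

C17H28O6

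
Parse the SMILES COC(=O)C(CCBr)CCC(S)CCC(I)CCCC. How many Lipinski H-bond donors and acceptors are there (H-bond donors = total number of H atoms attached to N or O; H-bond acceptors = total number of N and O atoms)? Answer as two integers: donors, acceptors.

0, 2

Donors: find every N or O and count the H atoms it carries.
  atom 2 (O): bond orders sum to 2 → 0 H
  atom 4 (O): bond orders sum to 2 → 0 H
Lipinski HBD = 0.
Acceptors: N atoms = 0, O atoms = 2 → HBA = 2.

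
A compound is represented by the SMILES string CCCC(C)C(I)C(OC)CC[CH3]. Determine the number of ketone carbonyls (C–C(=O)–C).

Scan the SMILES for the ketone motif — none present.
Groups that are present: 1 ether.

0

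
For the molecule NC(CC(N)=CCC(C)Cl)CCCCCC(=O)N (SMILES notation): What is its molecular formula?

Walk through each heavy atom and fill implicit hydrogens from standard valence (C 4, N 3, O 2, S 2, halogen 1):
  atom 1: N, bond orders sum to 1 (valence 3) → 2 H
  atom 2: C, bond orders sum to 3 (valence 4) → 1 H
  atom 3: C, bond orders sum to 2 (valence 4) → 2 H
  atom 4: C, bond orders sum to 4 (valence 4) → 0 H
  atom 5: N, bond orders sum to 1 (valence 3) → 2 H
  atom 6: C, bond orders sum to 3 (valence 4) → 1 H
  atom 7: C, bond orders sum to 2 (valence 4) → 2 H
  atom 8: C, bond orders sum to 3 (valence 4) → 1 H
  atom 9: C, bond orders sum to 1 (valence 4) → 3 H
  atom 10: Cl (halogen, monovalent) → 0 H
  atom 11: C, bond orders sum to 2 (valence 4) → 2 H
  atom 12: C, bond orders sum to 2 (valence 4) → 2 H
  atom 13: C, bond orders sum to 2 (valence 4) → 2 H
  atom 14: C, bond orders sum to 2 (valence 4) → 2 H
  atom 15: C, bond orders sum to 2 (valence 4) → 2 H
  atom 16: C, bond orders sum to 4 (valence 4) → 0 H
  atom 17: O, bond orders sum to 2 (valence 2) → 0 H
  atom 18: N, bond orders sum to 1 (valence 3) → 2 H
Totals → C:13, H:26, Cl:1, N:3, O:1.

C13H26ClN3O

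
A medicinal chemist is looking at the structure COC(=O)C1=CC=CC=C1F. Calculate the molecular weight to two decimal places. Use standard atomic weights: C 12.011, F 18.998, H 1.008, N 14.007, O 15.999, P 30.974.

First, the molecular formula is C8H7FO2 (counting implicit H from valence).
  C: 8 × 12.011 = 96.088
  F: 1 × 18.998 = 18.998
  H: 7 × 1.008 = 7.056
  O: 2 × 15.999 = 31.998
Sum: 8×12.011 + 1×18.998 + 7×1.008 + 2×15.999 = 154.140 → 154.14 g/mol.

154.14 g/mol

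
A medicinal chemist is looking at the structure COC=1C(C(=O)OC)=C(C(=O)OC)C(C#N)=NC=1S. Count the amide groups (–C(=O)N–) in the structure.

Scan the SMILES for the amide motif — none present.
Groups that are present: 2 ester, 1 ether, 1 nitrile, 1 thiol.

0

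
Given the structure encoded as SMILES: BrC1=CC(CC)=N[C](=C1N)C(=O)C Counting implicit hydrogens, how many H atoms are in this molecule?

Walk through each heavy atom and fill implicit hydrogens from standard valence (C 4, N 3, O 2, S 2, halogen 1):
  atom 1: Br (halogen, monovalent) → 0 H
  atom 2: C, bond orders sum to 4 (valence 4) → 0 H
  atom 3: C, bond orders sum to 3 (valence 4) → 1 H
  atom 4: C, bond orders sum to 4 (valence 4) → 0 H
  atom 5: C, bond orders sum to 2 (valence 4) → 2 H
  atom 6: C, bond orders sum to 1 (valence 4) → 3 H
  atom 7: N, bond orders sum to 3 (valence 3) → 0 H
  atom 8: C with explicit H count 0
  atom 9: C, bond orders sum to 4 (valence 4) → 0 H
  atom 10: N, bond orders sum to 1 (valence 3) → 2 H
  atom 11: C, bond orders sum to 4 (valence 4) → 0 H
  atom 12: O, bond orders sum to 2 (valence 2) → 0 H
  atom 13: C, bond orders sum to 1 (valence 4) → 3 H
Total hydrogens: 11.

11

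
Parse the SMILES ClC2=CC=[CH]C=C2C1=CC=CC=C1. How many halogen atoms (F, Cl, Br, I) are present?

1

Halogen atoms appear at heavy-atom position 1 (1×Cl).
Halogen count: 1.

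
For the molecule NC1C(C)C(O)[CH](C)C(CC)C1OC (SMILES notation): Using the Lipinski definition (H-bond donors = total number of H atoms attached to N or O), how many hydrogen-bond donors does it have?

Donors: find every N or O and count the H atoms it carries.
  atom 1 (N): bond orders sum to 1 → 2 H
  atom 6 (O): bond orders sum to 1 → 1 H
  atom 13 (O): bond orders sum to 2 → 0 H
Lipinski HBD = 3.

3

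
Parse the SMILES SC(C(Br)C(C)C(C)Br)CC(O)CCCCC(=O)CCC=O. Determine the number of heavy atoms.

Every atom symbol written in the SMILES (organic subset) is one heavy atom; implicit H are not written.
Heavy atoms by element → Br:2, C:16, O:3, S:1.
Total: 22.

22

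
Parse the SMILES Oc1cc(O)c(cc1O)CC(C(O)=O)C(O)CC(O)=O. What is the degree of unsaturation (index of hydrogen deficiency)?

Molecular formula: C12H14O8.
DoU = (2C + 2 + N − H − X) / 2, where X is the halogen count and O/S are ignored.
    = (2·12 + 2 + 0 − 14 − 0) / 2 = 12 / 2 = 6.

6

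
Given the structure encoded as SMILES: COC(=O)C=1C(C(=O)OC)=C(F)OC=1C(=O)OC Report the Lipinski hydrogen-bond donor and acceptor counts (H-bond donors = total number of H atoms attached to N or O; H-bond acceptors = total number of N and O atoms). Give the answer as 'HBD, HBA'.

Donors: find every N or O and count the H atoms it carries.
  atom 2 (O): bond orders sum to 2 → 0 H
  atom 4 (O): bond orders sum to 2 → 0 H
  atom 8 (O): bond orders sum to 2 → 0 H
  atom 9 (O): bond orders sum to 2 → 0 H
  atom 13 (O): bond orders sum to 2 → 0 H
  atom 16 (O): bond orders sum to 2 → 0 H
  atom 17 (O): bond orders sum to 2 → 0 H
Lipinski HBD = 0.
Acceptors: N atoms = 0, O atoms = 7 → HBA = 7.

0, 7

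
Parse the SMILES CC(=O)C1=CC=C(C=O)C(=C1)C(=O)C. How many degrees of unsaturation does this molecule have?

Degree of unsaturation = (number of rings) + (number of π bonds).
Ring closures in the SMILES: 1.
π bonds: 6 double bonds (each 1 DoU) → 6 DoU from unsaturation.
Total DoU = 1 + 6 = 7.

7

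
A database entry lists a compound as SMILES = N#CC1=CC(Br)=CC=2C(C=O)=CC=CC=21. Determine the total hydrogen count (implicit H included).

Walk through each heavy atom and fill implicit hydrogens from standard valence (C 4, N 3, O 2, S 2, halogen 1):
  atom 1: N, bond orders sum to 3 (valence 3) → 0 H
  atom 2: C, bond orders sum to 4 (valence 4) → 0 H
  atom 3: C, bond orders sum to 4 (valence 4) → 0 H
  atom 4: C, bond orders sum to 3 (valence 4) → 1 H
  atom 5: C, bond orders sum to 4 (valence 4) → 0 H
  atom 6: Br (halogen, monovalent) → 0 H
  atom 7: C, bond orders sum to 3 (valence 4) → 1 H
  atom 8: C, bond orders sum to 4 (valence 4) → 0 H
  atom 9: C, bond orders sum to 4 (valence 4) → 0 H
  atom 10: C, bond orders sum to 3 (valence 4) → 1 H
  atom 11: O, bond orders sum to 2 (valence 2) → 0 H
  atom 12: C, bond orders sum to 3 (valence 4) → 1 H
  atom 13: C, bond orders sum to 3 (valence 4) → 1 H
  atom 14: C, bond orders sum to 3 (valence 4) → 1 H
  atom 15: C, bond orders sum to 4 (valence 4) → 0 H
Total hydrogens: 6.

6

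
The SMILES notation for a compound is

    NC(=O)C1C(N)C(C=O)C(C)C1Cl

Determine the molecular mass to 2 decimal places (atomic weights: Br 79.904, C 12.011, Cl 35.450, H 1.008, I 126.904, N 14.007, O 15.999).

204.65 g/mol

First, the molecular formula is C8H13ClN2O2 (counting implicit H from valence).
  C: 8 × 12.011 = 96.088
  Cl: 1 × 35.450 = 35.450
  H: 13 × 1.008 = 13.104
  N: 2 × 14.007 = 28.014
  O: 2 × 15.999 = 31.998
Sum: 8×12.011 + 1×35.450 + 13×1.008 + 2×14.007 + 2×15.999 = 204.654 → 204.65 g/mol.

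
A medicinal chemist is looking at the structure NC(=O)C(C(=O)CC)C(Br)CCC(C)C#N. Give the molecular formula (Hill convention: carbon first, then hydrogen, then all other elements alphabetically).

Walk through each heavy atom and fill implicit hydrogens from standard valence (C 4, N 3, O 2, S 2, halogen 1):
  atom 1: N, bond orders sum to 1 (valence 3) → 2 H
  atom 2: C, bond orders sum to 4 (valence 4) → 0 H
  atom 3: O, bond orders sum to 2 (valence 2) → 0 H
  atom 4: C, bond orders sum to 3 (valence 4) → 1 H
  atom 5: C, bond orders sum to 4 (valence 4) → 0 H
  atom 6: O, bond orders sum to 2 (valence 2) → 0 H
  atom 7: C, bond orders sum to 2 (valence 4) → 2 H
  atom 8: C, bond orders sum to 1 (valence 4) → 3 H
  atom 9: C, bond orders sum to 3 (valence 4) → 1 H
  atom 10: Br (halogen, monovalent) → 0 H
  atom 11: C, bond orders sum to 2 (valence 4) → 2 H
  atom 12: C, bond orders sum to 2 (valence 4) → 2 H
  atom 13: C, bond orders sum to 3 (valence 4) → 1 H
  atom 14: C, bond orders sum to 1 (valence 4) → 3 H
  atom 15: C, bond orders sum to 4 (valence 4) → 0 H
  atom 16: N, bond orders sum to 3 (valence 3) → 0 H
Totals → C:11, H:17, Br:1, N:2, O:2.

C11H17BrN2O2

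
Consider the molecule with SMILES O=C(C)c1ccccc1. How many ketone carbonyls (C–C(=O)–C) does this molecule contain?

1

The ketone motif appears at heavy-atom position 2 in the SMILES.
Ketone count: 1.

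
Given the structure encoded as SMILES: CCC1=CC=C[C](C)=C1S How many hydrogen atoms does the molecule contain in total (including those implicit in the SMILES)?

12

Walk through each heavy atom and fill implicit hydrogens from standard valence (C 4, N 3, O 2, S 2, halogen 1):
  atom 1: C, bond orders sum to 1 (valence 4) → 3 H
  atom 2: C, bond orders sum to 2 (valence 4) → 2 H
  atom 3: C, bond orders sum to 4 (valence 4) → 0 H
  atom 4: C, bond orders sum to 3 (valence 4) → 1 H
  atom 5: C, bond orders sum to 3 (valence 4) → 1 H
  atom 6: C, bond orders sum to 3 (valence 4) → 1 H
  atom 7: C with explicit H count 0
  atom 8: C, bond orders sum to 1 (valence 4) → 3 H
  atom 9: C, bond orders sum to 4 (valence 4) → 0 H
  atom 10: S, bond orders sum to 1 (valence 2) → 1 H
Total hydrogens: 12.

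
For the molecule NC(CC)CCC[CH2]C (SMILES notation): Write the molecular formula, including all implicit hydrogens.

C8H19N

Walk through each heavy atom and fill implicit hydrogens from standard valence (C 4, N 3, O 2, S 2, halogen 1):
  atom 1: N, bond orders sum to 1 (valence 3) → 2 H
  atom 2: C, bond orders sum to 3 (valence 4) → 1 H
  atom 3: C, bond orders sum to 2 (valence 4) → 2 H
  atom 4: C, bond orders sum to 1 (valence 4) → 3 H
  atom 5: C, bond orders sum to 2 (valence 4) → 2 H
  atom 6: C, bond orders sum to 2 (valence 4) → 2 H
  atom 7: C, bond orders sum to 2 (valence 4) → 2 H
  atom 8: C with explicit H count 2
  atom 9: C, bond orders sum to 1 (valence 4) → 3 H
Totals → C:8, H:19, N:1.
In Hill order: C8H19N.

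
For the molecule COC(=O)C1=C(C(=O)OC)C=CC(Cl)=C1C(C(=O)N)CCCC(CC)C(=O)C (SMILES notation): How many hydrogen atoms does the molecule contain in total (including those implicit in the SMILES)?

26

Walk through each heavy atom and fill implicit hydrogens from standard valence (C 4, N 3, O 2, S 2, halogen 1):
  atom 1: C, bond orders sum to 1 (valence 4) → 3 H
  atom 2: O, bond orders sum to 2 (valence 2) → 0 H
  atom 3: C, bond orders sum to 4 (valence 4) → 0 H
  atom 4: O, bond orders sum to 2 (valence 2) → 0 H
  atom 5: C, bond orders sum to 4 (valence 4) → 0 H
  atom 6: C, bond orders sum to 4 (valence 4) → 0 H
  atom 7: C, bond orders sum to 4 (valence 4) → 0 H
  atom 8: O, bond orders sum to 2 (valence 2) → 0 H
  atom 9: O, bond orders sum to 2 (valence 2) → 0 H
  atom 10: C, bond orders sum to 1 (valence 4) → 3 H
  atom 11: C, bond orders sum to 3 (valence 4) → 1 H
  atom 12: C, bond orders sum to 3 (valence 4) → 1 H
  atom 13: C, bond orders sum to 4 (valence 4) → 0 H
  atom 14: Cl (halogen, monovalent) → 0 H
  atom 15: C, bond orders sum to 4 (valence 4) → 0 H
  atom 16: C, bond orders sum to 3 (valence 4) → 1 H
  atom 17: C, bond orders sum to 4 (valence 4) → 0 H
  atom 18: O, bond orders sum to 2 (valence 2) → 0 H
  atom 19: N, bond orders sum to 1 (valence 3) → 2 H
  atom 20: C, bond orders sum to 2 (valence 4) → 2 H
  atom 21: C, bond orders sum to 2 (valence 4) → 2 H
  atom 22: C, bond orders sum to 2 (valence 4) → 2 H
  atom 23: C, bond orders sum to 3 (valence 4) → 1 H
  atom 24: C, bond orders sum to 2 (valence 4) → 2 H
  atom 25: C, bond orders sum to 1 (valence 4) → 3 H
  atom 26: C, bond orders sum to 4 (valence 4) → 0 H
  atom 27: O, bond orders sum to 2 (valence 2) → 0 H
  atom 28: C, bond orders sum to 1 (valence 4) → 3 H
Total hydrogens: 26.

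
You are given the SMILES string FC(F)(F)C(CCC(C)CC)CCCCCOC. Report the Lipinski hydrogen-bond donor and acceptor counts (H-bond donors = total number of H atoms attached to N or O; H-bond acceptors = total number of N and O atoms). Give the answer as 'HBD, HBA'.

0, 1

Donors: find every N or O and count the H atoms it carries.
  atom 17 (O): bond orders sum to 2 → 0 H
Lipinski HBD = 0.
Acceptors: N atoms = 0, O atoms = 1 → HBA = 1.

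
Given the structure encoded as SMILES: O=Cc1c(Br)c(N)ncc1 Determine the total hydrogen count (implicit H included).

5

Walk through each heavy atom and fill implicit hydrogens from standard valence (C 4, N 3, O 2, S 2, halogen 1); for lowercase aromatic atoms, an aromatic c carries 1 H when it has two neighbours and 0 H with three, and aromatic n carries 0 H:
  atom 1: O, bond orders sum to 2 (valence 2) → 0 H
  atom 2: C, bond orders sum to 3 (valence 4) → 1 H
  atom 3: aromatic c, 3 neighbours → 0 H
  atom 4: aromatic c, 3 neighbours → 0 H
  atom 5: Br (halogen, monovalent) → 0 H
  atom 6: aromatic c, 3 neighbours → 0 H
  atom 7: N, bond orders sum to 1 (valence 3) → 2 H
  atom 8: aromatic n, 2 neighbours → 0 H
  atom 9: aromatic c, 2 neighbours → 1 H
  atom 10: aromatic c, 2 neighbours → 1 H
Total hydrogens: 5.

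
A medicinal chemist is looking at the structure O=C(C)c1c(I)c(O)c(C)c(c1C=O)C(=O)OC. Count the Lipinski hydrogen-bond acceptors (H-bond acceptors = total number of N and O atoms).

N atoms: 0; O atoms: 5.
Lipinski HBA = 0 + 5 = 5.

5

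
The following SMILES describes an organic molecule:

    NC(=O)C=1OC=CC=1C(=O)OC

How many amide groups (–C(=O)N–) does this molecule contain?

The amide motif appears at heavy-atom position 2 in the SMILES.
Other groups present: 1 ester.
Amide count: 1.

1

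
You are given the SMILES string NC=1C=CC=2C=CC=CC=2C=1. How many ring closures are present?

2

In SMILES, each pair of matching ring-closure digits denotes one ring-closing bond; the number of such bonds equals the number of independent rings.
Ring-closure bonds here: 2.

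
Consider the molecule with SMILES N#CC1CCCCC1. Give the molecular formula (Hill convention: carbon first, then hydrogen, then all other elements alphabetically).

C7H11N

Walk through each heavy atom and fill implicit hydrogens from standard valence (C 4, N 3, O 2, S 2, halogen 1):
  atom 1: N, bond orders sum to 3 (valence 3) → 0 H
  atom 2: C, bond orders sum to 4 (valence 4) → 0 H
  atom 3: C, bond orders sum to 3 (valence 4) → 1 H
  atom 4: C, bond orders sum to 2 (valence 4) → 2 H
  atom 5: C, bond orders sum to 2 (valence 4) → 2 H
  atom 6: C, bond orders sum to 2 (valence 4) → 2 H
  atom 7: C, bond orders sum to 2 (valence 4) → 2 H
  atom 8: C, bond orders sum to 2 (valence 4) → 2 H
Totals → C:7, H:11, N:1.
In Hill order: C7H11N.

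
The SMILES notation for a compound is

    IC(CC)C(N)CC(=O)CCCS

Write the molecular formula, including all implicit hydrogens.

C9H18INOS

Walk through each heavy atom and fill implicit hydrogens from standard valence (C 4, N 3, O 2, S 2, halogen 1):
  atom 1: I (halogen, monovalent) → 0 H
  atom 2: C, bond orders sum to 3 (valence 4) → 1 H
  atom 3: C, bond orders sum to 2 (valence 4) → 2 H
  atom 4: C, bond orders sum to 1 (valence 4) → 3 H
  atom 5: C, bond orders sum to 3 (valence 4) → 1 H
  atom 6: N, bond orders sum to 1 (valence 3) → 2 H
  atom 7: C, bond orders sum to 2 (valence 4) → 2 H
  atom 8: C, bond orders sum to 4 (valence 4) → 0 H
  atom 9: O, bond orders sum to 2 (valence 2) → 0 H
  atom 10: C, bond orders sum to 2 (valence 4) → 2 H
  atom 11: C, bond orders sum to 2 (valence 4) → 2 H
  atom 12: C, bond orders sum to 2 (valence 4) → 2 H
  atom 13: S, bond orders sum to 1 (valence 2) → 1 H
Totals → C:9, H:18, I:1, N:1, O:1, S:1.
In Hill order: C9H18INOS.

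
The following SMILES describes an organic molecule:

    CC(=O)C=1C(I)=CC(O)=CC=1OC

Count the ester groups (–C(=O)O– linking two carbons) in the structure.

Scan the SMILES for the ester motif — none present.
Groups that are present: 1 ether, 1 hydroxyl, 1 ketone.

0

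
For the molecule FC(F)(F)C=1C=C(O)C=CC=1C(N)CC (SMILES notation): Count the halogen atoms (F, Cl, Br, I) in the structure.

Halogen atoms appear at heavy-atom positions 1, 3, 4 (3×F).
Other groups present: 1 hydroxyl, 1 primary amine.
Halogen count: 3.

3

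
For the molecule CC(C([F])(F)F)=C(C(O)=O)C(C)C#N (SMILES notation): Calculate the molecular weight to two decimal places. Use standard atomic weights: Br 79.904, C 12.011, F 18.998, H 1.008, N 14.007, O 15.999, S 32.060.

207.15 g/mol

First, the molecular formula is C8H8F3NO2 (counting implicit H from valence).
  C: 8 × 12.011 = 96.088
  F: 3 × 18.998 = 56.994
  H: 8 × 1.008 = 8.064
  N: 1 × 14.007 = 14.007
  O: 2 × 15.999 = 31.998
Sum: 8×12.011 + 3×18.998 + 8×1.008 + 1×14.007 + 2×15.999 = 207.151 → 207.15 g/mol.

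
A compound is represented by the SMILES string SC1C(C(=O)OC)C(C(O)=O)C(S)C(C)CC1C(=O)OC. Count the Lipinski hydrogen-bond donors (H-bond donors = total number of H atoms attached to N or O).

1

Donors: find every N or O and count the H atoms it carries.
  atom 5 (O): bond orders sum to 2 → 0 H
  atom 6 (O): bond orders sum to 2 → 0 H
  atom 10 (O): bond orders sum to 1 → 1 H
  atom 11 (O): bond orders sum to 2 → 0 H
  atom 19 (O): bond orders sum to 2 → 0 H
  atom 20 (O): bond orders sum to 2 → 0 H
Lipinski HBD = 1.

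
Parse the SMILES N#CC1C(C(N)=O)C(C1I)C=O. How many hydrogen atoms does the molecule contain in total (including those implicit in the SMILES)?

Walk through each heavy atom and fill implicit hydrogens from standard valence (C 4, N 3, O 2, S 2, halogen 1):
  atom 1: N, bond orders sum to 3 (valence 3) → 0 H
  atom 2: C, bond orders sum to 4 (valence 4) → 0 H
  atom 3: C, bond orders sum to 3 (valence 4) → 1 H
  atom 4: C, bond orders sum to 3 (valence 4) → 1 H
  atom 5: C, bond orders sum to 4 (valence 4) → 0 H
  atom 6: N, bond orders sum to 1 (valence 3) → 2 H
  atom 7: O, bond orders sum to 2 (valence 2) → 0 H
  atom 8: C, bond orders sum to 3 (valence 4) → 1 H
  atom 9: C, bond orders sum to 3 (valence 4) → 1 H
  atom 10: I (halogen, monovalent) → 0 H
  atom 11: C, bond orders sum to 3 (valence 4) → 1 H
  atom 12: O, bond orders sum to 2 (valence 2) → 0 H
Total hydrogens: 7.

7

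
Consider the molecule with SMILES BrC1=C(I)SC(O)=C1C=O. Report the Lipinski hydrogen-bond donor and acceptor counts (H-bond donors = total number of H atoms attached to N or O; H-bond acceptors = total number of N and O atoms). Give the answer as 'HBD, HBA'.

1, 2

Donors: find every N or O and count the H atoms it carries.
  atom 7 (O): bond orders sum to 1 → 1 H
  atom 10 (O): bond orders sum to 2 → 0 H
Lipinski HBD = 1.
Acceptors: N atoms = 0, O atoms = 2 → HBA = 2.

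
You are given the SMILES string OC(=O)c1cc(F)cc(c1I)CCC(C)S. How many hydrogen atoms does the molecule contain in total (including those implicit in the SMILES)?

12

Walk through each heavy atom and fill implicit hydrogens from standard valence (C 4, N 3, O 2, S 2, halogen 1); for lowercase aromatic atoms, an aromatic c carries 1 H when it has two neighbours and 0 H with three, and aromatic n carries 0 H:
  atom 1: O, bond orders sum to 1 (valence 2) → 1 H
  atom 2: C, bond orders sum to 4 (valence 4) → 0 H
  atom 3: O, bond orders sum to 2 (valence 2) → 0 H
  atom 4: aromatic c, 3 neighbours → 0 H
  atom 5: aromatic c, 2 neighbours → 1 H
  atom 6: aromatic c, 3 neighbours → 0 H
  atom 7: F (halogen, monovalent) → 0 H
  atom 8: aromatic c, 2 neighbours → 1 H
  atom 9: aromatic c, 3 neighbours → 0 H
  atom 10: aromatic c, 3 neighbours → 0 H
  atom 11: I (halogen, monovalent) → 0 H
  atom 12: C, bond orders sum to 2 (valence 4) → 2 H
  atom 13: C, bond orders sum to 2 (valence 4) → 2 H
  atom 14: C, bond orders sum to 3 (valence 4) → 1 H
  atom 15: C, bond orders sum to 1 (valence 4) → 3 H
  atom 16: S, bond orders sum to 1 (valence 2) → 1 H
Total hydrogens: 12.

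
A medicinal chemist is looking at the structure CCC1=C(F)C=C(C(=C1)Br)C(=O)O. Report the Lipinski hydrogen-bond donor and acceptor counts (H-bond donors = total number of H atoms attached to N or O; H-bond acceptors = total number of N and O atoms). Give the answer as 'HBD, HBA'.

Donors: find every N or O and count the H atoms it carries.
  atom 12 (O): bond orders sum to 2 → 0 H
  atom 13 (O): bond orders sum to 1 → 1 H
Lipinski HBD = 1.
Acceptors: N atoms = 0, O atoms = 2 → HBA = 2.

1, 2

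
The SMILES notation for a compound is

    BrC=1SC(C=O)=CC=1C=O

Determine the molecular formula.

C6H3BrO2S

Walk through each heavy atom and fill implicit hydrogens from standard valence (C 4, N 3, O 2, S 2, halogen 1):
  atom 1: Br (halogen, monovalent) → 0 H
  atom 2: C, bond orders sum to 4 (valence 4) → 0 H
  atom 3: S, bond orders sum to 2 (valence 2) → 0 H
  atom 4: C, bond orders sum to 4 (valence 4) → 0 H
  atom 5: C, bond orders sum to 3 (valence 4) → 1 H
  atom 6: O, bond orders sum to 2 (valence 2) → 0 H
  atom 7: C, bond orders sum to 3 (valence 4) → 1 H
  atom 8: C, bond orders sum to 4 (valence 4) → 0 H
  atom 9: C, bond orders sum to 3 (valence 4) → 1 H
  atom 10: O, bond orders sum to 2 (valence 2) → 0 H
Totals → C:6, H:3, Br:1, O:2, S:1.
In Hill order: C6H3BrO2S.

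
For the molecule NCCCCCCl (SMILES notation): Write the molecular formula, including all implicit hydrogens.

C5H12ClN

Walk through each heavy atom and fill implicit hydrogens from standard valence (C 4, N 3, O 2, S 2, halogen 1):
  atom 1: N, bond orders sum to 1 (valence 3) → 2 H
  atom 2: C, bond orders sum to 2 (valence 4) → 2 H
  atom 3: C, bond orders sum to 2 (valence 4) → 2 H
  atom 4: C, bond orders sum to 2 (valence 4) → 2 H
  atom 5: C, bond orders sum to 2 (valence 4) → 2 H
  atom 6: C, bond orders sum to 2 (valence 4) → 2 H
  atom 7: Cl (halogen, monovalent) → 0 H
Totals → C:5, H:12, Cl:1, N:1.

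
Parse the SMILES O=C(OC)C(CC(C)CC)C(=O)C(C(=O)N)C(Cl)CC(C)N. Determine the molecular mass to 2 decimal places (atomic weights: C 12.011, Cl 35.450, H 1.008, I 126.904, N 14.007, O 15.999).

334.84 g/mol

First, the molecular formula is C15H27ClN2O4 (counting implicit H from valence).
  C: 15 × 12.011 = 180.165
  Cl: 1 × 35.450 = 35.450
  H: 27 × 1.008 = 27.216
  N: 2 × 14.007 = 28.014
  O: 4 × 15.999 = 63.996
Sum: 15×12.011 + 1×35.450 + 27×1.008 + 2×14.007 + 4×15.999 = 334.841 → 334.84 g/mol.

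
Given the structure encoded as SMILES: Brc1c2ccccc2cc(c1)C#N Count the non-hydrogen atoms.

Every atom symbol written in the SMILES (organic subset) is one heavy atom; implicit H are not written.
Heavy atoms by element → Br:1, C:11, N:1.
Total: 13.

13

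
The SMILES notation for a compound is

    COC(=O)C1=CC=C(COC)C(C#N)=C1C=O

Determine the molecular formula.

Walk through each heavy atom and fill implicit hydrogens from standard valence (C 4, N 3, O 2, S 2, halogen 1):
  atom 1: C, bond orders sum to 1 (valence 4) → 3 H
  atom 2: O, bond orders sum to 2 (valence 2) → 0 H
  atom 3: C, bond orders sum to 4 (valence 4) → 0 H
  atom 4: O, bond orders sum to 2 (valence 2) → 0 H
  atom 5: C, bond orders sum to 4 (valence 4) → 0 H
  atom 6: C, bond orders sum to 3 (valence 4) → 1 H
  atom 7: C, bond orders sum to 3 (valence 4) → 1 H
  atom 8: C, bond orders sum to 4 (valence 4) → 0 H
  atom 9: C, bond orders sum to 2 (valence 4) → 2 H
  atom 10: O, bond orders sum to 2 (valence 2) → 0 H
  atom 11: C, bond orders sum to 1 (valence 4) → 3 H
  atom 12: C, bond orders sum to 4 (valence 4) → 0 H
  atom 13: C, bond orders sum to 4 (valence 4) → 0 H
  atom 14: N, bond orders sum to 3 (valence 3) → 0 H
  atom 15: C, bond orders sum to 4 (valence 4) → 0 H
  atom 16: C, bond orders sum to 3 (valence 4) → 1 H
  atom 17: O, bond orders sum to 2 (valence 2) → 0 H
Totals → C:12, H:11, N:1, O:4.

C12H11NO4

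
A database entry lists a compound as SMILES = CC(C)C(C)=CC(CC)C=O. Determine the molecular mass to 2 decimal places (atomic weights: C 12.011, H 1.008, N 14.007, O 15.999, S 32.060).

First, the molecular formula is C10H18O (counting implicit H from valence).
  C: 10 × 12.011 = 120.110
  H: 18 × 1.008 = 18.144
  O: 1 × 15.999 = 15.999
Sum: 10×12.011 + 18×1.008 + 1×15.999 = 154.253 → 154.25 g/mol.

154.25 g/mol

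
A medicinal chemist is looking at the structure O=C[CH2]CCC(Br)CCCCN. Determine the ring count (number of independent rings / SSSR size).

In SMILES, each pair of matching ring-closure digits denotes one ring-closing bond; the number of such bonds equals the number of independent rings.
Ring-closure bonds here: 0.

0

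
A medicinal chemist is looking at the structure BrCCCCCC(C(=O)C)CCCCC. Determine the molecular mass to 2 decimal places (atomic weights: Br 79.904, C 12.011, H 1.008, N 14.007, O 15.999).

First, the molecular formula is C13H25BrO (counting implicit H from valence).
  Br: 1 × 79.904 = 79.904
  C: 13 × 12.011 = 156.143
  H: 25 × 1.008 = 25.200
  O: 1 × 15.999 = 15.999
Sum: 1×79.904 + 13×12.011 + 25×1.008 + 1×15.999 = 277.246 → 277.25 g/mol.

277.25 g/mol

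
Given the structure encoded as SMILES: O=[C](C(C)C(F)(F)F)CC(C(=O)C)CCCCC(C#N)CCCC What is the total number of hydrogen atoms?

28

Walk through each heavy atom and fill implicit hydrogens from standard valence (C 4, N 3, O 2, S 2, halogen 1):
  atom 1: O, bond orders sum to 2 (valence 2) → 0 H
  atom 2: C with explicit H count 0
  atom 3: C, bond orders sum to 3 (valence 4) → 1 H
  atom 4: C, bond orders sum to 1 (valence 4) → 3 H
  atom 5: C, bond orders sum to 4 (valence 4) → 0 H
  atom 6: F (halogen, monovalent) → 0 H
  atom 7: F (halogen, monovalent) → 0 H
  atom 8: F (halogen, monovalent) → 0 H
  atom 9: C, bond orders sum to 2 (valence 4) → 2 H
  atom 10: C, bond orders sum to 3 (valence 4) → 1 H
  atom 11: C, bond orders sum to 4 (valence 4) → 0 H
  atom 12: O, bond orders sum to 2 (valence 2) → 0 H
  atom 13: C, bond orders sum to 1 (valence 4) → 3 H
  atom 14: C, bond orders sum to 2 (valence 4) → 2 H
  atom 15: C, bond orders sum to 2 (valence 4) → 2 H
  atom 16: C, bond orders sum to 2 (valence 4) → 2 H
  atom 17: C, bond orders sum to 2 (valence 4) → 2 H
  atom 18: C, bond orders sum to 3 (valence 4) → 1 H
  atom 19: C, bond orders sum to 4 (valence 4) → 0 H
  atom 20: N, bond orders sum to 3 (valence 3) → 0 H
  atom 21: C, bond orders sum to 2 (valence 4) → 2 H
  atom 22: C, bond orders sum to 2 (valence 4) → 2 H
  atom 23: C, bond orders sum to 2 (valence 4) → 2 H
  atom 24: C, bond orders sum to 1 (valence 4) → 3 H
Total hydrogens: 28.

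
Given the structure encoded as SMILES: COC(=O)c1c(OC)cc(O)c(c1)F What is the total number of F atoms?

1

Scan the SMILES for F atoms (remember two-letter symbols like Cl and Br are single atoms).
Fluorine count: 1.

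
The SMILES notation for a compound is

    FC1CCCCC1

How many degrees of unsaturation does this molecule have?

Molecular formula: C6H11F.
DoU = (2C + 2 + N − H − X) / 2, where X is the halogen count and O/S are ignored.
    = (2·6 + 2 + 0 − 11 − 1) / 2 = 2 / 2 = 1.

1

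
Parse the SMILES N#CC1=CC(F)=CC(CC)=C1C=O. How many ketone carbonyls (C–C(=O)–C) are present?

Scan the SMILES for the ketone motif — none present.
Groups that are present: 1 aldehyde, 1 nitrile.

0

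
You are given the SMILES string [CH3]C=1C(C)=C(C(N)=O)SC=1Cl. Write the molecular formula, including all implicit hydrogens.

C7H8ClNOS

Walk through each heavy atom and fill implicit hydrogens from standard valence (C 4, N 3, O 2, S 2, halogen 1):
  atom 1: C with explicit H count 3
  atom 2: C, bond orders sum to 4 (valence 4) → 0 H
  atom 3: C, bond orders sum to 4 (valence 4) → 0 H
  atom 4: C, bond orders sum to 1 (valence 4) → 3 H
  atom 5: C, bond orders sum to 4 (valence 4) → 0 H
  atom 6: C, bond orders sum to 4 (valence 4) → 0 H
  atom 7: N, bond orders sum to 1 (valence 3) → 2 H
  atom 8: O, bond orders sum to 2 (valence 2) → 0 H
  atom 9: S, bond orders sum to 2 (valence 2) → 0 H
  atom 10: C, bond orders sum to 4 (valence 4) → 0 H
  atom 11: Cl (halogen, monovalent) → 0 H
Totals → C:7, H:8, Cl:1, N:1, O:1, S:1.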